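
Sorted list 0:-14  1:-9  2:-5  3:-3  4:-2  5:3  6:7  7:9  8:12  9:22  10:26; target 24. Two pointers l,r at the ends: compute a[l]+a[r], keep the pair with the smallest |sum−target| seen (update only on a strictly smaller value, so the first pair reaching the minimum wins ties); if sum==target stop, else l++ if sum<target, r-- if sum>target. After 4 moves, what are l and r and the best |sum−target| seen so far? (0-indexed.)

l=4, r=10, best |Δ|=1

[0,10] -14+26=12 d=12 * → l++
[1,10] -9+26=17 d=7 * → l++
[2,10] -5+26=21 d=3 * → l++
[3,10] -3+26=23 d=1 * → l++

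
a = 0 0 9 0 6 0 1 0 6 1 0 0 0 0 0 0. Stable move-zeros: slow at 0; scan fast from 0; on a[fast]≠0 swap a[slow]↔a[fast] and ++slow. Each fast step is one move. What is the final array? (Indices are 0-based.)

[9, 6, 1, 6, 1, 0, 0, 0, 0, 0, 0, 0, 0, 0, 0, 0]

slow=0 fast=0: a[fast]=0, fast++
slow=0 fast=1: a[fast]=0, fast++
slow=0 fast=2: a[fast]=9≠0 swap→a[0]=9, slow++,fast++
slow=1 fast=3: a[fast]=0, fast++
slow=1 fast=4: a[fast]=6≠0 swap→a[1]=6, slow++,fast++
slow=2 fast=5: a[fast]=0, fast++
slow=2 fast=6: a[fast]=1≠0 swap→a[2]=1, slow++,fast++
slow=3 fast=7: a[fast]=0, fast++
slow=3 fast=8: a[fast]=6≠0 swap→a[3]=6, slow++,fast++
slow=4 fast=9: a[fast]=1≠0 swap→a[4]=1, slow++,fast++
slow=5 fast=10: a[fast]=0, fast++
slow=5 fast=11: a[fast]=0, fast++
slow=5 fast=12: a[fast]=0, fast++
slow=5 fast=13: a[fast]=0, fast++
slow=5 fast=14: a[fast]=0, fast++
slow=5 fast=15: a[fast]=0, fast++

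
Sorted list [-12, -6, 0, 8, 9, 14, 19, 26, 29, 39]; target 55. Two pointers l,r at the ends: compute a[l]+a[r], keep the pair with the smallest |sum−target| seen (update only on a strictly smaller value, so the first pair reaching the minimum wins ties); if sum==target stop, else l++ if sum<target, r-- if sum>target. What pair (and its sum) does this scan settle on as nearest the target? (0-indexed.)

l=0 r=9: -12+39=27 d=28 *, l++
l=1 r=9: -6+39=33 d=22 *, l++
l=2 r=9: 0+39=39 d=16 *, l++
l=3 r=9: 8+39=47 d=8 *, l++
l=4 r=9: 9+39=48 d=7 *, l++
l=5 r=9: 14+39=53 d=2 *, l++
l=6 r=9: 19+39=58 d=3, r--
l=6 r=8: 19+29=48 d=7, l++
l=7 r=8: 26+29=55 d=0 *, stop

pair (26, 29) with sum 55 (|Δ|=0)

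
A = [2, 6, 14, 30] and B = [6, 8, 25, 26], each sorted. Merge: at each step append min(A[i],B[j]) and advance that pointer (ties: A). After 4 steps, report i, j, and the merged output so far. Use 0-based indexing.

i=2, j=2, merged so far=[2, 6, 6, 8]

i=0 j=0: A[i]=2<=B[j]=6 take 2, i++
i=1 j=0: A[i]=6<=B[j]=6 take 6, i++
i=2 j=0: A[i]=14>B[j]=6 take 6, j++
i=2 j=1: A[i]=14>B[j]=8 take 8, j++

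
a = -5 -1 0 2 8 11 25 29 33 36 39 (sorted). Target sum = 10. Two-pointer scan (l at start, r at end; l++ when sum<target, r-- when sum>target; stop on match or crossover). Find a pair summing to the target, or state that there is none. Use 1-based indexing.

[1,11] -5+39=34 >10 → r--
[1,10] -5+36=31 >10 → r--
[1,9] -5+33=28 >10 → r--
[1,8] -5+29=24 >10 → r--
[1,7] -5+25=20 >10 → r--
[1,6] -5+11=6 <10 → l++
[2,6] -1+11=10 → found

(-1, 11)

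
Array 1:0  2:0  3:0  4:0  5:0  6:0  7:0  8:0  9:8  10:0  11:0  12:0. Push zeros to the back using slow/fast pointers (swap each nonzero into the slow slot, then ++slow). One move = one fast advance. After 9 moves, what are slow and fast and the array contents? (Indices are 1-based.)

slow=2, fast=10, a=[8, 0, 0, 0, 0, 0, 0, 0, 0, 0, 0, 0]

(s=1,f=1) a[fast]=0 → fast++
(s=1,f=2) a[fast]=0 → fast++
(s=1,f=3) a[fast]=0 → fast++
(s=1,f=4) a[fast]=0 → fast++
(s=1,f=5) a[fast]=0 → fast++
(s=1,f=6) a[fast]=0 → fast++
(s=1,f=7) a[fast]=0 → fast++
(s=1,f=8) a[fast]=0 → fast++
(s=1,f=9) a[fast]=8≠0 swap→a[1]=8 → slow++,fast++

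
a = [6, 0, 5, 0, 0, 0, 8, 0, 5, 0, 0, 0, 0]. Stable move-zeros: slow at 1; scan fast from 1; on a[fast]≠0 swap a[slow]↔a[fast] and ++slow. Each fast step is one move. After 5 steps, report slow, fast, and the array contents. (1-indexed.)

slow=3, fast=6, a=[6, 5, 0, 0, 0, 0, 8, 0, 5, 0, 0, 0, 0]

slow=1 fast=1: a[fast]=6≠0 swap→a[1]=6, slow++,fast++
slow=2 fast=2: a[fast]=0, fast++
slow=2 fast=3: a[fast]=5≠0 swap→a[2]=5, slow++,fast++
slow=3 fast=4: a[fast]=0, fast++
slow=3 fast=5: a[fast]=0, fast++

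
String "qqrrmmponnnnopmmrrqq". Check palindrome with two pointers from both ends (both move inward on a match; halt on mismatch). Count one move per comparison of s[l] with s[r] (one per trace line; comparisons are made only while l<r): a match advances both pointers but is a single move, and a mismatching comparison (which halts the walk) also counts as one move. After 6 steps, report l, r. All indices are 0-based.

l=6, r=13

l=0 r=19: 'q'=='q', l++,r--
l=1 r=18: 'q'=='q', l++,r--
l=2 r=17: 'r'=='r', l++,r--
l=3 r=16: 'r'=='r', l++,r--
l=4 r=15: 'm'=='m', l++,r--
l=5 r=14: 'm'=='m', l++,r--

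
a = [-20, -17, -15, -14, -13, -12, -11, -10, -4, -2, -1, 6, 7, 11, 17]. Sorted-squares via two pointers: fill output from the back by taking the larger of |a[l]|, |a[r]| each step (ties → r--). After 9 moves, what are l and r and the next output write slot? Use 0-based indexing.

l=7, r=12, next write slot=5

[0,14] |-20|>|17| out[14]=400 → l++
[1,14] |-17|<=|17| out[13]=289 → r--
[1,13] |-17|>|11| out[12]=289 → l++
[2,13] |-15|>|11| out[11]=225 → l++
[3,13] |-14|>|11| out[10]=196 → l++
[4,13] |-13|>|11| out[9]=169 → l++
[5,13] |-12|>|11| out[8]=144 → l++
[6,13] |-11|<=|11| out[7]=121 → r--
[6,12] |-11|>|7| out[6]=121 → l++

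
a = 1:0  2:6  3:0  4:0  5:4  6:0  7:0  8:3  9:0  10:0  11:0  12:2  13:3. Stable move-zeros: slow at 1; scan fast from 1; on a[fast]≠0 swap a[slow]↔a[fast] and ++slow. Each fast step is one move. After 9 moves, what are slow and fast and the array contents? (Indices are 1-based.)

slow=4, fast=10, a=[6, 4, 3, 0, 0, 0, 0, 0, 0, 0, 0, 2, 3]

slow=1 fast=1: a[fast]=0, fast++
slow=1 fast=2: a[fast]=6≠0 swap→a[1]=6, slow++,fast++
slow=2 fast=3: a[fast]=0, fast++
slow=2 fast=4: a[fast]=0, fast++
slow=2 fast=5: a[fast]=4≠0 swap→a[2]=4, slow++,fast++
slow=3 fast=6: a[fast]=0, fast++
slow=3 fast=7: a[fast]=0, fast++
slow=3 fast=8: a[fast]=3≠0 swap→a[3]=3, slow++,fast++
slow=4 fast=9: a[fast]=0, fast++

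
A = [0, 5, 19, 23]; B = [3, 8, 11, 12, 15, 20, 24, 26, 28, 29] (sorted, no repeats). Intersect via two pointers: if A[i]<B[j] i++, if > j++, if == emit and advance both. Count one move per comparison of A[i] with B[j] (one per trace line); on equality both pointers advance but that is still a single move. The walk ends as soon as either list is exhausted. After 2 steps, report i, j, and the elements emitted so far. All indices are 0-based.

[i=0,j=0] 0<3 → i++
[i=1,j=0] 5>3 → j++

i=1, j=1, emitted=[]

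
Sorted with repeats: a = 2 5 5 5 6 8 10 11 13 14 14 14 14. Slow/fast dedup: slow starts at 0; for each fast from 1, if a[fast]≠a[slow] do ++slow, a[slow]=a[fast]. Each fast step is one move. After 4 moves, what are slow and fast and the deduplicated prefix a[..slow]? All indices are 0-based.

slow=0 fast=1: a[fast]=5≠a[slow]=2 write a[1]=5, slow++,fast++
slow=1 fast=2: a[fast]=5=a[slow] dup, fast++
slow=1 fast=3: a[fast]=5=a[slow] dup, fast++
slow=1 fast=4: a[fast]=6≠a[slow]=5 write a[2]=6, slow++,fast++

slow=2, fast=5, prefix=[2, 5, 6]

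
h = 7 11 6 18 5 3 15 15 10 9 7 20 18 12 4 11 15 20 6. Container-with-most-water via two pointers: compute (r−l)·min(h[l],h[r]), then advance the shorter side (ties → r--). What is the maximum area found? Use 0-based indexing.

[0,18] min(7,6)*18=108 best=108 * → r--
[0,17] min(7,20)*17=119 best=119 * → l++
[1,17] min(11,20)*16=176 best=176 * → l++
[2,17] min(6,20)*15=90 best=176 → l++
[3,17] min(18,20)*14=252 best=252 * → l++
[4,17] min(5,20)*13=65 best=252 → l++
[5,17] min(3,20)*12=36 best=252 → l++
[6,17] min(15,20)*11=165 best=252 → l++
[7,17] min(15,20)*10=150 best=252 → l++
[8,17] min(10,20)*9=90 best=252 → l++
[9,17] min(9,20)*8=72 best=252 → l++
[10,17] min(7,20)*7=49 best=252 → l++
[11,17] min(20,20)*6=120 best=252 → r--
[11,16] min(20,15)*5=75 best=252 → r--
[11,15] min(20,11)*4=44 best=252 → r--
[11,14] min(20,4)*3=12 best=252 → r--
[11,13] min(20,12)*2=24 best=252 → r--
[11,12] min(20,18)*1=18 best=252 → r--

max area = 252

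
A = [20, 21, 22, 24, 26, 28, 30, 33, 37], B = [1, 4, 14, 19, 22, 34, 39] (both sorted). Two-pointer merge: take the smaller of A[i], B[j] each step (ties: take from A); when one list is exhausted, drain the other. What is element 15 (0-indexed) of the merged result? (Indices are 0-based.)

merged[15] = 39

[i=0,j=0] A[i]=20>B[j]=1 take 1 → j++
[i=0,j=1] A[i]=20>B[j]=4 take 4 → j++
[i=0,j=2] A[i]=20>B[j]=14 take 14 → j++
[i=0,j=3] A[i]=20>B[j]=19 take 19 → j++
[i=0,j=4] A[i]=20<=B[j]=22 take 20 → i++
[i=1,j=4] A[i]=21<=B[j]=22 take 21 → i++
[i=2,j=4] A[i]=22<=B[j]=22 take 22 → i++
[i=3,j=4] A[i]=24>B[j]=22 take 22 → j++
[i=3,j=5] A[i]=24<=B[j]=34 take 24 → i++
[i=4,j=5] A[i]=26<=B[j]=34 take 26 → i++
[i=5,j=5] A[i]=28<=B[j]=34 take 28 → i++
[i=6,j=5] A[i]=30<=B[j]=34 take 30 → i++
[i=7,j=5] A[i]=33<=B[j]=34 take 33 → i++
[i=8,j=5] A[i]=37>B[j]=34 take 34 → j++
[i=8,j=6] A[i]=37<=B[j]=39 take 37 → i++
[i=9,j=6] A done, take B[j]=39 → j++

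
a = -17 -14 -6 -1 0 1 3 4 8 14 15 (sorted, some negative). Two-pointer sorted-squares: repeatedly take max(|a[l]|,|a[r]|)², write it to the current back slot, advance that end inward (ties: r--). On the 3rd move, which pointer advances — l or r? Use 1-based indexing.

r

l=1 r=11: |-17|>|15| out[11]=289, l++
l=2 r=11: |-14|<=|15| out[10]=225, r--
l=2 r=10: |-14|<=|14| out[9]=196, r--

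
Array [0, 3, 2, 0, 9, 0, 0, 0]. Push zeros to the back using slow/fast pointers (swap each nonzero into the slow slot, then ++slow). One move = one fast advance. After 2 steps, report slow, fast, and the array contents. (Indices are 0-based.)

slow=1, fast=2, a=[3, 0, 2, 0, 9, 0, 0, 0]

(s=0,f=0) a[fast]=0 → fast++
(s=0,f=1) a[fast]=3≠0 swap→a[0]=3 → slow++,fast++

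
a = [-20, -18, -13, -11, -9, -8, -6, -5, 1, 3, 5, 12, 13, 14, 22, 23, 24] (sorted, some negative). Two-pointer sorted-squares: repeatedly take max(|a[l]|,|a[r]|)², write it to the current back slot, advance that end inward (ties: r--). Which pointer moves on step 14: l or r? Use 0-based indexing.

[0,16] |-20|<=|24| out[16]=576 → r--
[0,15] |-20|<=|23| out[15]=529 → r--
[0,14] |-20|<=|22| out[14]=484 → r--
[0,13] |-20|>|14| out[13]=400 → l++
[1,13] |-18|>|14| out[12]=324 → l++
[2,13] |-13|<=|14| out[11]=196 → r--
[2,12] |-13|<=|13| out[10]=169 → r--
[2,11] |-13|>|12| out[9]=169 → l++
[3,11] |-11|<=|12| out[8]=144 → r--
[3,10] |-11|>|5| out[7]=121 → l++
[4,10] |-9|>|5| out[6]=81 → l++
[5,10] |-8|>|5| out[5]=64 → l++
[6,10] |-6|>|5| out[4]=36 → l++
[7,10] |-5|<=|5| out[3]=25 → r--

r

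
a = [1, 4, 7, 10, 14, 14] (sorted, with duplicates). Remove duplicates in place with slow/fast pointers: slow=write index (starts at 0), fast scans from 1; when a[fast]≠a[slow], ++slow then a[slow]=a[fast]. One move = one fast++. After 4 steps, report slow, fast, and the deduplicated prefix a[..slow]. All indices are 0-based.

slow=4, fast=5, prefix=[1, 4, 7, 10, 14]

slow=0 fast=1: a[fast]=4≠a[slow]=1 write a[1]=4, slow++,fast++
slow=1 fast=2: a[fast]=7≠a[slow]=4 write a[2]=7, slow++,fast++
slow=2 fast=3: a[fast]=10≠a[slow]=7 write a[3]=10, slow++,fast++
slow=3 fast=4: a[fast]=14≠a[slow]=10 write a[4]=14, slow++,fast++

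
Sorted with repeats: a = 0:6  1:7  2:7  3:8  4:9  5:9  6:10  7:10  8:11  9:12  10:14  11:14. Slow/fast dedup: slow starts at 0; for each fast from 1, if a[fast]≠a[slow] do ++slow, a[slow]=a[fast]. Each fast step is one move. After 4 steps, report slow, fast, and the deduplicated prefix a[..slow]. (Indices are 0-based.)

(s=0,f=1) a[fast]=7≠a[slow]=6 write a[1]=7 → slow++,fast++
(s=1,f=2) a[fast]=7=a[slow] dup → fast++
(s=1,f=3) a[fast]=8≠a[slow]=7 write a[2]=8 → slow++,fast++
(s=2,f=4) a[fast]=9≠a[slow]=8 write a[3]=9 → slow++,fast++

slow=3, fast=5, prefix=[6, 7, 8, 9]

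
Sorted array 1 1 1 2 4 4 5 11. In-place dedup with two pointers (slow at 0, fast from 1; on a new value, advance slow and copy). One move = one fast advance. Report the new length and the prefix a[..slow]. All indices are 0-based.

length 5; prefix = [1, 2, 4, 5, 11]

(s=0,f=1) a[fast]=1=a[slow] dup → fast++
(s=0,f=2) a[fast]=1=a[slow] dup → fast++
(s=0,f=3) a[fast]=2≠a[slow]=1 write a[1]=2 → slow++,fast++
(s=1,f=4) a[fast]=4≠a[slow]=2 write a[2]=4 → slow++,fast++
(s=2,f=5) a[fast]=4=a[slow] dup → fast++
(s=2,f=6) a[fast]=5≠a[slow]=4 write a[3]=5 → slow++,fast++
(s=3,f=7) a[fast]=11≠a[slow]=5 write a[4]=11 → slow++,fast++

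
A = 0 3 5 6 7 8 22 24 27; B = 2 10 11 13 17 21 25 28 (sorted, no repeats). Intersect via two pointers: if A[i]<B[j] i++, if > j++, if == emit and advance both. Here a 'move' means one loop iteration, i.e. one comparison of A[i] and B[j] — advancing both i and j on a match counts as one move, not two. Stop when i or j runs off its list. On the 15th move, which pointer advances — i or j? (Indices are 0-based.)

j

[i=0,j=0] 0<2 → i++
[i=1,j=0] 3>2 → j++
[i=1,j=1] 3<10 → i++
[i=2,j=1] 5<10 → i++
[i=3,j=1] 6<10 → i++
[i=4,j=1] 7<10 → i++
[i=5,j=1] 8<10 → i++
[i=6,j=1] 22>10 → j++
[i=6,j=2] 22>11 → j++
[i=6,j=3] 22>13 → j++
[i=6,j=4] 22>17 → j++
[i=6,j=5] 22>21 → j++
[i=6,j=6] 22<25 → i++
[i=7,j=6] 24<25 → i++
[i=8,j=6] 27>25 → j++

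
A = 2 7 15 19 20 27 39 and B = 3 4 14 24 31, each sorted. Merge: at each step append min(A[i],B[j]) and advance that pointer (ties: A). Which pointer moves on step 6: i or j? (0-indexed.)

[i=0,j=0] A[i]=2<=B[j]=3 take 2 → i++
[i=1,j=0] A[i]=7>B[j]=3 take 3 → j++
[i=1,j=1] A[i]=7>B[j]=4 take 4 → j++
[i=1,j=2] A[i]=7<=B[j]=14 take 7 → i++
[i=2,j=2] A[i]=15>B[j]=14 take 14 → j++
[i=2,j=3] A[i]=15<=B[j]=24 take 15 → i++

i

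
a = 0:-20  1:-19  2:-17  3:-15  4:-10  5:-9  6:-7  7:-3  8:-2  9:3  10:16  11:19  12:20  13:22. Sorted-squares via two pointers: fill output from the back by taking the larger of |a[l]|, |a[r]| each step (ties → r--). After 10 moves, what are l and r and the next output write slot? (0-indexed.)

l=6, r=9, next write slot=3

[0,13] |-20|<=|22| out[13]=484 → r--
[0,12] |-20|<=|20| out[12]=400 → r--
[0,11] |-20|>|19| out[11]=400 → l++
[1,11] |-19|<=|19| out[10]=361 → r--
[1,10] |-19|>|16| out[9]=361 → l++
[2,10] |-17|>|16| out[8]=289 → l++
[3,10] |-15|<=|16| out[7]=256 → r--
[3,9] |-15|>|3| out[6]=225 → l++
[4,9] |-10|>|3| out[5]=100 → l++
[5,9] |-9|>|3| out[4]=81 → l++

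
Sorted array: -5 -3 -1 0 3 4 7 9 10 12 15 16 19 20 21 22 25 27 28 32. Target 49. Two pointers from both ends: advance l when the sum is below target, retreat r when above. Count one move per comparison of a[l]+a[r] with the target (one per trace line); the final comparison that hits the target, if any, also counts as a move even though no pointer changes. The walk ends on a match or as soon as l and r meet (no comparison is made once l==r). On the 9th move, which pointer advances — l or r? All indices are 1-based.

l

l=1 r=20: -5+32=27 <49, l++
l=2 r=20: -3+32=29 <49, l++
l=3 r=20: -1+32=31 <49, l++
l=4 r=20: 0+32=32 <49, l++
l=5 r=20: 3+32=35 <49, l++
l=6 r=20: 4+32=36 <49, l++
l=7 r=20: 7+32=39 <49, l++
l=8 r=20: 9+32=41 <49, l++
l=9 r=20: 10+32=42 <49, l++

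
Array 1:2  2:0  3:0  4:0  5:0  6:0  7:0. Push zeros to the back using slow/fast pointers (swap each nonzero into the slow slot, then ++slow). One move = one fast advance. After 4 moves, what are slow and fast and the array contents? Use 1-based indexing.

slow=2, fast=5, a=[2, 0, 0, 0, 0, 0, 0]

slow=1 fast=1: a[fast]=2≠0 swap→a[1]=2, slow++,fast++
slow=2 fast=2: a[fast]=0, fast++
slow=2 fast=3: a[fast]=0, fast++
slow=2 fast=4: a[fast]=0, fast++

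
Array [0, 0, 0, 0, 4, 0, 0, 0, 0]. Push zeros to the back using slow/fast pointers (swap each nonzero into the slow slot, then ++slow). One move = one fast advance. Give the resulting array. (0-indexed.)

[4, 0, 0, 0, 0, 0, 0, 0, 0]

(s=0,f=0) a[fast]=0 → fast++
(s=0,f=1) a[fast]=0 → fast++
(s=0,f=2) a[fast]=0 → fast++
(s=0,f=3) a[fast]=0 → fast++
(s=0,f=4) a[fast]=4≠0 swap→a[0]=4 → slow++,fast++
(s=1,f=5) a[fast]=0 → fast++
(s=1,f=6) a[fast]=0 → fast++
(s=1,f=7) a[fast]=0 → fast++
(s=1,f=8) a[fast]=0 → fast++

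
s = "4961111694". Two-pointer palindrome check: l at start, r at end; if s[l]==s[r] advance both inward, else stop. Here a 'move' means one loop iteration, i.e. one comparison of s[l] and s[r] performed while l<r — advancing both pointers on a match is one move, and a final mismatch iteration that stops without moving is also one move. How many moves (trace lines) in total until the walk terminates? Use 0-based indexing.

l=0 r=9: '4'=='4', l++,r--
l=1 r=8: '9'=='9', l++,r--
l=2 r=7: '6'=='6', l++,r--
l=3 r=6: '1'=='1', l++,r--
l=4 r=5: '1'=='1', l++,r--

5 moves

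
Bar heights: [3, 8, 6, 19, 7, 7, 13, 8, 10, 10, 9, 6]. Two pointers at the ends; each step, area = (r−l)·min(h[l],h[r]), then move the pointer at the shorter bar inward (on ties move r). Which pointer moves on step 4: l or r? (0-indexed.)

l

l=0 r=11: min(3,6)*11=33 best=33 *, l++
l=1 r=11: min(8,6)*10=60 best=60 *, r--
l=1 r=10: min(8,9)*9=72 best=72 *, l++
l=2 r=10: min(6,9)*8=48 best=72, l++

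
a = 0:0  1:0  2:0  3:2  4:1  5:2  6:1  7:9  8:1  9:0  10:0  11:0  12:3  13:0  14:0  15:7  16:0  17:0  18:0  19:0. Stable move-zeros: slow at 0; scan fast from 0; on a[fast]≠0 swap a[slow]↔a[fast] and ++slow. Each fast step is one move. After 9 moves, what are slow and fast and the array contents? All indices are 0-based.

slow=6, fast=9, a=[2, 1, 2, 1, 9, 1, 0, 0, 0, 0, 0, 0, 3, 0, 0, 7, 0, 0, 0, 0]

(s=0,f=0) a[fast]=0 → fast++
(s=0,f=1) a[fast]=0 → fast++
(s=0,f=2) a[fast]=0 → fast++
(s=0,f=3) a[fast]=2≠0 swap→a[0]=2 → slow++,fast++
(s=1,f=4) a[fast]=1≠0 swap→a[1]=1 → slow++,fast++
(s=2,f=5) a[fast]=2≠0 swap→a[2]=2 → slow++,fast++
(s=3,f=6) a[fast]=1≠0 swap→a[3]=1 → slow++,fast++
(s=4,f=7) a[fast]=9≠0 swap→a[4]=9 → slow++,fast++
(s=5,f=8) a[fast]=1≠0 swap→a[5]=1 → slow++,fast++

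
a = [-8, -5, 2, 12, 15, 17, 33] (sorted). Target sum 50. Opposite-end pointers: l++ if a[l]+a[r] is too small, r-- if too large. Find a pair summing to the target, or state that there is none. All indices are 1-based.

(17, 33)

l=1 r=7: -8+33=25 <50, l++
l=2 r=7: -5+33=28 <50, l++
l=3 r=7: 2+33=35 <50, l++
l=4 r=7: 12+33=45 <50, l++
l=5 r=7: 15+33=48 <50, l++
l=6 r=7: 17+33=50, found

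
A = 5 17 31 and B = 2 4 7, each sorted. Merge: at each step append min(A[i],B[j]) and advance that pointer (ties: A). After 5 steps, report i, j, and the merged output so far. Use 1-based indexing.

i=1 j=1: A[i]=5>B[j]=2 take 2, j++
i=1 j=2: A[i]=5>B[j]=4 take 4, j++
i=1 j=3: A[i]=5<=B[j]=7 take 5, i++
i=2 j=3: A[i]=17>B[j]=7 take 7, j++
i=2 j=4: B done, take A[i]=17, i++

i=3, j=4, merged so far=[2, 4, 5, 7, 17]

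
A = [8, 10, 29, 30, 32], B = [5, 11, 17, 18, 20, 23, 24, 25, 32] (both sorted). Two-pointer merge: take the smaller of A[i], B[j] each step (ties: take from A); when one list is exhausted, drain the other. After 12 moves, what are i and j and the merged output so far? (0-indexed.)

[i=0,j=0] A[i]=8>B[j]=5 take 5 → j++
[i=0,j=1] A[i]=8<=B[j]=11 take 8 → i++
[i=1,j=1] A[i]=10<=B[j]=11 take 10 → i++
[i=2,j=1] A[i]=29>B[j]=11 take 11 → j++
[i=2,j=2] A[i]=29>B[j]=17 take 17 → j++
[i=2,j=3] A[i]=29>B[j]=18 take 18 → j++
[i=2,j=4] A[i]=29>B[j]=20 take 20 → j++
[i=2,j=5] A[i]=29>B[j]=23 take 23 → j++
[i=2,j=6] A[i]=29>B[j]=24 take 24 → j++
[i=2,j=7] A[i]=29>B[j]=25 take 25 → j++
[i=2,j=8] A[i]=29<=B[j]=32 take 29 → i++
[i=3,j=8] A[i]=30<=B[j]=32 take 30 → i++

i=4, j=8, merged so far=[5, 8, 10, 11, 17, 18, 20, 23, 24, 25, 29, 30]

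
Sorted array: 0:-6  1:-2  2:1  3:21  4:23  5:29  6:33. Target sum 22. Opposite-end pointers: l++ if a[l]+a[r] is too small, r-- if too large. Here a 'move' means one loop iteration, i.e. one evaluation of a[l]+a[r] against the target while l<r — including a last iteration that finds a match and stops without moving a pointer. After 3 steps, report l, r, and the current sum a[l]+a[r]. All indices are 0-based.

l=1, r=4, sum=21

[0,6] -6+33=27 >22 → r--
[0,5] -6+29=23 >22 → r--
[0,4] -6+23=17 <22 → l++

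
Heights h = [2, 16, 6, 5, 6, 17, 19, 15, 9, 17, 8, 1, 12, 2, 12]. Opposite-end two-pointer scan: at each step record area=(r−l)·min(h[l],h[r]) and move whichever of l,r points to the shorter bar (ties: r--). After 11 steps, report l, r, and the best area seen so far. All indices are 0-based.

[0,14] min(2,12)*14=28 best=28 * → l++
[1,14] min(16,12)*13=156 best=156 * → r--
[1,13] min(16,2)*12=24 best=156 → r--
[1,12] min(16,12)*11=132 best=156 → r--
[1,11] min(16,1)*10=10 best=156 → r--
[1,10] min(16,8)*9=72 best=156 → r--
[1,9] min(16,17)*8=128 best=156 → l++
[2,9] min(6,17)*7=42 best=156 → l++
[3,9] min(5,17)*6=30 best=156 → l++
[4,9] min(6,17)*5=30 best=156 → l++
[5,9] min(17,17)*4=68 best=156 → r--

l=5, r=8, best area=156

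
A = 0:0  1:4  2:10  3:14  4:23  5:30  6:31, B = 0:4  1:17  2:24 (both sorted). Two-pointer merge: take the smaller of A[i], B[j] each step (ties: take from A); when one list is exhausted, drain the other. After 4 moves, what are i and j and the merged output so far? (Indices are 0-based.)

i=3, j=1, merged so far=[0, 4, 4, 10]

i=0 j=0: A[i]=0<=B[j]=4 take 0, i++
i=1 j=0: A[i]=4<=B[j]=4 take 4, i++
i=2 j=0: A[i]=10>B[j]=4 take 4, j++
i=2 j=1: A[i]=10<=B[j]=17 take 10, i++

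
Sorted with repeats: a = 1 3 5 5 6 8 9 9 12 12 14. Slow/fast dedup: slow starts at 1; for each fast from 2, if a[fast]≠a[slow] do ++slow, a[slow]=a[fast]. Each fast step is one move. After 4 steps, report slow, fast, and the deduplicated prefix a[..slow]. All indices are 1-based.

slow=1 fast=2: a[fast]=3≠a[slow]=1 write a[2]=3, slow++,fast++
slow=2 fast=3: a[fast]=5≠a[slow]=3 write a[3]=5, slow++,fast++
slow=3 fast=4: a[fast]=5=a[slow] dup, fast++
slow=3 fast=5: a[fast]=6≠a[slow]=5 write a[4]=6, slow++,fast++

slow=4, fast=6, prefix=[1, 3, 5, 6]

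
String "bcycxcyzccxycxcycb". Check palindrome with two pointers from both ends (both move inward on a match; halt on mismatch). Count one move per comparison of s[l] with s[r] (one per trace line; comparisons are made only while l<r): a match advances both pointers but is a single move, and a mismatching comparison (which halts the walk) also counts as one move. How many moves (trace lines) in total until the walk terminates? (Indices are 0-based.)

8 moves

[0,17] 'b'=='b' → l++,r--
[1,16] 'c'=='c' → l++,r--
[2,15] 'y'=='y' → l++,r--
[3,14] 'c'=='c' → l++,r--
[4,13] 'x'=='x' → l++,r--
[5,12] 'c'=='c' → l++,r--
[6,11] 'y'=='y' → l++,r--
[7,10] 'z'!='x' → stop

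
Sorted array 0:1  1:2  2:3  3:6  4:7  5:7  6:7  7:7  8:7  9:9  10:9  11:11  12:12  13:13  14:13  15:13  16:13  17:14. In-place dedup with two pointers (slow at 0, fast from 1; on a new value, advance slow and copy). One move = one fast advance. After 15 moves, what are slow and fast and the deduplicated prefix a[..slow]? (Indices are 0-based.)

slow=8, fast=16, prefix=[1, 2, 3, 6, 7, 9, 11, 12, 13]

(s=0,f=1) a[fast]=2≠a[slow]=1 write a[1]=2 → slow++,fast++
(s=1,f=2) a[fast]=3≠a[slow]=2 write a[2]=3 → slow++,fast++
(s=2,f=3) a[fast]=6≠a[slow]=3 write a[3]=6 → slow++,fast++
(s=3,f=4) a[fast]=7≠a[slow]=6 write a[4]=7 → slow++,fast++
(s=4,f=5) a[fast]=7=a[slow] dup → fast++
(s=4,f=6) a[fast]=7=a[slow] dup → fast++
(s=4,f=7) a[fast]=7=a[slow] dup → fast++
(s=4,f=8) a[fast]=7=a[slow] dup → fast++
(s=4,f=9) a[fast]=9≠a[slow]=7 write a[5]=9 → slow++,fast++
(s=5,f=10) a[fast]=9=a[slow] dup → fast++
(s=5,f=11) a[fast]=11≠a[slow]=9 write a[6]=11 → slow++,fast++
(s=6,f=12) a[fast]=12≠a[slow]=11 write a[7]=12 → slow++,fast++
(s=7,f=13) a[fast]=13≠a[slow]=12 write a[8]=13 → slow++,fast++
(s=8,f=14) a[fast]=13=a[slow] dup → fast++
(s=8,f=15) a[fast]=13=a[slow] dup → fast++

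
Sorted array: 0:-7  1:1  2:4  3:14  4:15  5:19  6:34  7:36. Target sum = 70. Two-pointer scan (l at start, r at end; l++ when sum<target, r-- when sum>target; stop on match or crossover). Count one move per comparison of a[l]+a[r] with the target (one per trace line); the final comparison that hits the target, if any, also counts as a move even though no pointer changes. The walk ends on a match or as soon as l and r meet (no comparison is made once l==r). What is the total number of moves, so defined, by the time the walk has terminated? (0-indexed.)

[0,7] -7+36=29 <70 → l++
[1,7] 1+36=37 <70 → l++
[2,7] 4+36=40 <70 → l++
[3,7] 14+36=50 <70 → l++
[4,7] 15+36=51 <70 → l++
[5,7] 19+36=55 <70 → l++
[6,7] 34+36=70 → found

7 moves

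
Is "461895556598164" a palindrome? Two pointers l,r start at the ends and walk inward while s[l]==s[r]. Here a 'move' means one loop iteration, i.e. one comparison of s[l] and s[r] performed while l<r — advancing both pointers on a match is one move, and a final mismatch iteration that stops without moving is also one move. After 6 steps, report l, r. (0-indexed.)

l=6, r=8

l=0 r=14: '4'=='4', l++,r--
l=1 r=13: '6'=='6', l++,r--
l=2 r=12: '1'=='1', l++,r--
l=3 r=11: '8'=='8', l++,r--
l=4 r=10: '9'=='9', l++,r--
l=5 r=9: '5'=='5', l++,r--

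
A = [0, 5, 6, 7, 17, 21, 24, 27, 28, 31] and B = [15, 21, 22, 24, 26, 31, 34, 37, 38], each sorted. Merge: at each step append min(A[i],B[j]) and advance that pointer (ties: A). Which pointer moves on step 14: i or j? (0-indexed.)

i

i=0 j=0: A[i]=0<=B[j]=15 take 0, i++
i=1 j=0: A[i]=5<=B[j]=15 take 5, i++
i=2 j=0: A[i]=6<=B[j]=15 take 6, i++
i=3 j=0: A[i]=7<=B[j]=15 take 7, i++
i=4 j=0: A[i]=17>B[j]=15 take 15, j++
i=4 j=1: A[i]=17<=B[j]=21 take 17, i++
i=5 j=1: A[i]=21<=B[j]=21 take 21, i++
i=6 j=1: A[i]=24>B[j]=21 take 21, j++
i=6 j=2: A[i]=24>B[j]=22 take 22, j++
i=6 j=3: A[i]=24<=B[j]=24 take 24, i++
i=7 j=3: A[i]=27>B[j]=24 take 24, j++
i=7 j=4: A[i]=27>B[j]=26 take 26, j++
i=7 j=5: A[i]=27<=B[j]=31 take 27, i++
i=8 j=5: A[i]=28<=B[j]=31 take 28, i++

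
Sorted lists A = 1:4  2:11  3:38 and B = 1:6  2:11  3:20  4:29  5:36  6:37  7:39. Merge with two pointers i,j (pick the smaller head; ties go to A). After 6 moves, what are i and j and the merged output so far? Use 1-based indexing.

[i=1,j=1] A[i]=4<=B[j]=6 take 4 → i++
[i=2,j=1] A[i]=11>B[j]=6 take 6 → j++
[i=2,j=2] A[i]=11<=B[j]=11 take 11 → i++
[i=3,j=2] A[i]=38>B[j]=11 take 11 → j++
[i=3,j=3] A[i]=38>B[j]=20 take 20 → j++
[i=3,j=4] A[i]=38>B[j]=29 take 29 → j++

i=3, j=5, merged so far=[4, 6, 11, 11, 20, 29]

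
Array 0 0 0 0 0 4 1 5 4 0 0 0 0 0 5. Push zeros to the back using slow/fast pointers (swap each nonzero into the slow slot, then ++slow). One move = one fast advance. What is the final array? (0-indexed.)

[4, 1, 5, 4, 5, 0, 0, 0, 0, 0, 0, 0, 0, 0, 0]

slow=0 fast=0: a[fast]=0, fast++
slow=0 fast=1: a[fast]=0, fast++
slow=0 fast=2: a[fast]=0, fast++
slow=0 fast=3: a[fast]=0, fast++
slow=0 fast=4: a[fast]=0, fast++
slow=0 fast=5: a[fast]=4≠0 swap→a[0]=4, slow++,fast++
slow=1 fast=6: a[fast]=1≠0 swap→a[1]=1, slow++,fast++
slow=2 fast=7: a[fast]=5≠0 swap→a[2]=5, slow++,fast++
slow=3 fast=8: a[fast]=4≠0 swap→a[3]=4, slow++,fast++
slow=4 fast=9: a[fast]=0, fast++
slow=4 fast=10: a[fast]=0, fast++
slow=4 fast=11: a[fast]=0, fast++
slow=4 fast=12: a[fast]=0, fast++
slow=4 fast=13: a[fast]=0, fast++
slow=4 fast=14: a[fast]=5≠0 swap→a[4]=5, slow++,fast++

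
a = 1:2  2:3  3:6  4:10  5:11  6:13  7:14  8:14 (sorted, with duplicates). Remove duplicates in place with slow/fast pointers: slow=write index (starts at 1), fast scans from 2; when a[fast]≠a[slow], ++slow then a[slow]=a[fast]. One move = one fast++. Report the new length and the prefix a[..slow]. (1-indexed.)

(s=1,f=2) a[fast]=3≠a[slow]=2 write a[2]=3 → slow++,fast++
(s=2,f=3) a[fast]=6≠a[slow]=3 write a[3]=6 → slow++,fast++
(s=3,f=4) a[fast]=10≠a[slow]=6 write a[4]=10 → slow++,fast++
(s=4,f=5) a[fast]=11≠a[slow]=10 write a[5]=11 → slow++,fast++
(s=5,f=6) a[fast]=13≠a[slow]=11 write a[6]=13 → slow++,fast++
(s=6,f=7) a[fast]=14≠a[slow]=13 write a[7]=14 → slow++,fast++
(s=7,f=8) a[fast]=14=a[slow] dup → fast++

length 7; prefix = [2, 3, 6, 10, 11, 13, 14]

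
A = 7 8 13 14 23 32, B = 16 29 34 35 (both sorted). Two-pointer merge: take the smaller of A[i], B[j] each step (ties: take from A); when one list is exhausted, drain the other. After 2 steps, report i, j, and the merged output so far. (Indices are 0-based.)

[i=0,j=0] A[i]=7<=B[j]=16 take 7 → i++
[i=1,j=0] A[i]=8<=B[j]=16 take 8 → i++

i=2, j=0, merged so far=[7, 8]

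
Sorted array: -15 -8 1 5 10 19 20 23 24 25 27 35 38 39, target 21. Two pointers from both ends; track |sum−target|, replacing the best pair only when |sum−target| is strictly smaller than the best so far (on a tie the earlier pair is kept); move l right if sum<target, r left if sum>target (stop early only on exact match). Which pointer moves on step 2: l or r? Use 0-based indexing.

r

l=0 r=13: -15+39=24 d=3 *, r--
l=0 r=12: -15+38=23 d=2 *, r--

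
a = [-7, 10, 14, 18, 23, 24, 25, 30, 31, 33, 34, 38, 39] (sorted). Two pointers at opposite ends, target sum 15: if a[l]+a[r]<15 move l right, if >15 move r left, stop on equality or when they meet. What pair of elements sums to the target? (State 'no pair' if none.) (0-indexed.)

[0,12] -7+39=32 >15 → r--
[0,11] -7+38=31 >15 → r--
[0,10] -7+34=27 >15 → r--
[0,9] -7+33=26 >15 → r--
[0,8] -7+31=24 >15 → r--
[0,7] -7+30=23 >15 → r--
[0,6] -7+25=18 >15 → r--
[0,5] -7+24=17 >15 → r--
[0,4] -7+23=16 >15 → r--
[0,3] -7+18=11 <15 → l++
[1,3] 10+18=28 >15 → r--
[1,2] 10+14=24 >15 → r--

no pair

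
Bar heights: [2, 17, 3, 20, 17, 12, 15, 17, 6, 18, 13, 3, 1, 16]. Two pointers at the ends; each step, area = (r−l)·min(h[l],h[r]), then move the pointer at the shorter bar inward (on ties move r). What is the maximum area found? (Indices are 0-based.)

l=0 r=13: min(2,16)*13=26 best=26 *, l++
l=1 r=13: min(17,16)*12=192 best=192 *, r--
l=1 r=12: min(17,1)*11=11 best=192, r--
l=1 r=11: min(17,3)*10=30 best=192, r--
l=1 r=10: min(17,13)*9=117 best=192, r--
l=1 r=9: min(17,18)*8=136 best=192, l++
l=2 r=9: min(3,18)*7=21 best=192, l++
l=3 r=9: min(20,18)*6=108 best=192, r--
l=3 r=8: min(20,6)*5=30 best=192, r--
l=3 r=7: min(20,17)*4=68 best=192, r--
l=3 r=6: min(20,15)*3=45 best=192, r--
l=3 r=5: min(20,12)*2=24 best=192, r--
l=3 r=4: min(20,17)*1=17 best=192, r--

max area = 192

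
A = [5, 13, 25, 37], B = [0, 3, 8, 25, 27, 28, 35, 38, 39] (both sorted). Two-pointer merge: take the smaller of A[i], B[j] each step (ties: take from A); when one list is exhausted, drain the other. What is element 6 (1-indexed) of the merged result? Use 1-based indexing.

merged[6] = 25

[i=1,j=1] A[i]=5>B[j]=0 take 0 → j++
[i=1,j=2] A[i]=5>B[j]=3 take 3 → j++
[i=1,j=3] A[i]=5<=B[j]=8 take 5 → i++
[i=2,j=3] A[i]=13>B[j]=8 take 8 → j++
[i=2,j=4] A[i]=13<=B[j]=25 take 13 → i++
[i=3,j=4] A[i]=25<=B[j]=25 take 25 → i++
[i=4,j=4] A[i]=37>B[j]=25 take 25 → j++
[i=4,j=5] A[i]=37>B[j]=27 take 27 → j++
[i=4,j=6] A[i]=37>B[j]=28 take 28 → j++
[i=4,j=7] A[i]=37>B[j]=35 take 35 → j++
[i=4,j=8] A[i]=37<=B[j]=38 take 37 → i++
[i=5,j=8] A done, take B[j]=38 → j++
[i=5,j=9] A done, take B[j]=39 → j++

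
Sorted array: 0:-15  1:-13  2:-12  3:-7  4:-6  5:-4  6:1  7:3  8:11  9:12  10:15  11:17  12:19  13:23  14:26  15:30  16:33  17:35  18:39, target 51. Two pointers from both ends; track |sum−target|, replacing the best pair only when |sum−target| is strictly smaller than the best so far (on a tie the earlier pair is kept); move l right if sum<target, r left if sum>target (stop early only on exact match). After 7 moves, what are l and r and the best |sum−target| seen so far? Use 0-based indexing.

[0,18] -15+39=24 d=27 * → l++
[1,18] -13+39=26 d=25 * → l++
[2,18] -12+39=27 d=24 * → l++
[3,18] -7+39=32 d=19 * → l++
[4,18] -6+39=33 d=18 * → l++
[5,18] -4+39=35 d=16 * → l++
[6,18] 1+39=40 d=11 * → l++

l=7, r=18, best |Δ|=11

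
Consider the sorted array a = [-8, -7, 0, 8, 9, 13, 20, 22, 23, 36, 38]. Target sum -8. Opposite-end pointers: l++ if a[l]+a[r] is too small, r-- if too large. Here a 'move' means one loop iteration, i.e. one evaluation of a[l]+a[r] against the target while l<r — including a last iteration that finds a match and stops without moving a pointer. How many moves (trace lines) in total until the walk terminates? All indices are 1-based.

9 moves

[1,11] -8+38=30 >-8 → r--
[1,10] -8+36=28 >-8 → r--
[1,9] -8+23=15 >-8 → r--
[1,8] -8+22=14 >-8 → r--
[1,7] -8+20=12 >-8 → r--
[1,6] -8+13=5 >-8 → r--
[1,5] -8+9=1 >-8 → r--
[1,4] -8+8=0 >-8 → r--
[1,3] -8+0=-8 → found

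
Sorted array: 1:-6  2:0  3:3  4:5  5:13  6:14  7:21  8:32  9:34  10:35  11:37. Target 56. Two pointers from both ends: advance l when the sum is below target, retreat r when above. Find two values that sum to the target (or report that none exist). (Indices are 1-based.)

(21, 35)

[1,11] -6+37=31 <56 → l++
[2,11] 0+37=37 <56 → l++
[3,11] 3+37=40 <56 → l++
[4,11] 5+37=42 <56 → l++
[5,11] 13+37=50 <56 → l++
[6,11] 14+37=51 <56 → l++
[7,11] 21+37=58 >56 → r--
[7,10] 21+35=56 → found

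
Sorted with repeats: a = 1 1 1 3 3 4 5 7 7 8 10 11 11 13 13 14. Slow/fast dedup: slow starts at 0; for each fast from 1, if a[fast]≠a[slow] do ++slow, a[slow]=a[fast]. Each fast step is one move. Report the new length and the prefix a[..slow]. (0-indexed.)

length 10; prefix = [1, 3, 4, 5, 7, 8, 10, 11, 13, 14]

slow=0 fast=1: a[fast]=1=a[slow] dup, fast++
slow=0 fast=2: a[fast]=1=a[slow] dup, fast++
slow=0 fast=3: a[fast]=3≠a[slow]=1 write a[1]=3, slow++,fast++
slow=1 fast=4: a[fast]=3=a[slow] dup, fast++
slow=1 fast=5: a[fast]=4≠a[slow]=3 write a[2]=4, slow++,fast++
slow=2 fast=6: a[fast]=5≠a[slow]=4 write a[3]=5, slow++,fast++
slow=3 fast=7: a[fast]=7≠a[slow]=5 write a[4]=7, slow++,fast++
slow=4 fast=8: a[fast]=7=a[slow] dup, fast++
slow=4 fast=9: a[fast]=8≠a[slow]=7 write a[5]=8, slow++,fast++
slow=5 fast=10: a[fast]=10≠a[slow]=8 write a[6]=10, slow++,fast++
slow=6 fast=11: a[fast]=11≠a[slow]=10 write a[7]=11, slow++,fast++
slow=7 fast=12: a[fast]=11=a[slow] dup, fast++
slow=7 fast=13: a[fast]=13≠a[slow]=11 write a[8]=13, slow++,fast++
slow=8 fast=14: a[fast]=13=a[slow] dup, fast++
slow=8 fast=15: a[fast]=14≠a[slow]=13 write a[9]=14, slow++,fast++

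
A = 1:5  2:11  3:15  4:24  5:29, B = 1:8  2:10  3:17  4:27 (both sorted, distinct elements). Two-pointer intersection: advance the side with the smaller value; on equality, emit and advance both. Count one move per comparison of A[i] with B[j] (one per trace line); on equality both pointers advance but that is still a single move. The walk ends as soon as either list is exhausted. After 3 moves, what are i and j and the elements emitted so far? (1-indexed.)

[i=1,j=1] 5<8 → i++
[i=2,j=1] 11>8 → j++
[i=2,j=2] 11>10 → j++

i=2, j=3, emitted=[]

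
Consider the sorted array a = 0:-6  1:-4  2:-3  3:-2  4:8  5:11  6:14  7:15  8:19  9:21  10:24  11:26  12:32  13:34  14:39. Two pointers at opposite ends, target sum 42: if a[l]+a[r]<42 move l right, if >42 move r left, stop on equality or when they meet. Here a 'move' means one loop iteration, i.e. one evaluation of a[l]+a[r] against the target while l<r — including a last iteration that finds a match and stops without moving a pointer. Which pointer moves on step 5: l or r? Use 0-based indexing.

[0,14] -6+39=33 <42 → l++
[1,14] -4+39=35 <42 → l++
[2,14] -3+39=36 <42 → l++
[3,14] -2+39=37 <42 → l++
[4,14] 8+39=47 >42 → r--

r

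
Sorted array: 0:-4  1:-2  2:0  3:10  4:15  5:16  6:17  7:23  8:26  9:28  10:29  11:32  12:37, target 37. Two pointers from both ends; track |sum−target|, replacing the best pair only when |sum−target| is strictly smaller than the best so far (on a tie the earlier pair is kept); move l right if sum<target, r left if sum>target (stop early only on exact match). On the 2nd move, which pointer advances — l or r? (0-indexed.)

[0,12] -4+37=33 d=4 * → l++
[1,12] -2+37=35 d=2 * → l++

l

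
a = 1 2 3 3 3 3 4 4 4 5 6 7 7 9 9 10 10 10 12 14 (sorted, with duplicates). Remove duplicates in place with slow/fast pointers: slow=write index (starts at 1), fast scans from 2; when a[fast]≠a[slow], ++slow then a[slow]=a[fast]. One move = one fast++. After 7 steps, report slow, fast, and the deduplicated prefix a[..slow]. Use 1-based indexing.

(s=1,f=2) a[fast]=2≠a[slow]=1 write a[2]=2 → slow++,fast++
(s=2,f=3) a[fast]=3≠a[slow]=2 write a[3]=3 → slow++,fast++
(s=3,f=4) a[fast]=3=a[slow] dup → fast++
(s=3,f=5) a[fast]=3=a[slow] dup → fast++
(s=3,f=6) a[fast]=3=a[slow] dup → fast++
(s=3,f=7) a[fast]=4≠a[slow]=3 write a[4]=4 → slow++,fast++
(s=4,f=8) a[fast]=4=a[slow] dup → fast++

slow=4, fast=9, prefix=[1, 2, 3, 4]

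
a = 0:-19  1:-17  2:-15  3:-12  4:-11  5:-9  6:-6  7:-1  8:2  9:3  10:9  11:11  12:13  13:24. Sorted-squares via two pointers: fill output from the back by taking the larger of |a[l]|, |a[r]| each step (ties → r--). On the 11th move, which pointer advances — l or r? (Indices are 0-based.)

l

l=0 r=13: |-19|<=|24| out[13]=576, r--
l=0 r=12: |-19|>|13| out[12]=361, l++
l=1 r=12: |-17|>|13| out[11]=289, l++
l=2 r=12: |-15|>|13| out[10]=225, l++
l=3 r=12: |-12|<=|13| out[9]=169, r--
l=3 r=11: |-12|>|11| out[8]=144, l++
l=4 r=11: |-11|<=|11| out[7]=121, r--
l=4 r=10: |-11|>|9| out[6]=121, l++
l=5 r=10: |-9|<=|9| out[5]=81, r--
l=5 r=9: |-9|>|3| out[4]=81, l++
l=6 r=9: |-6|>|3| out[3]=36, l++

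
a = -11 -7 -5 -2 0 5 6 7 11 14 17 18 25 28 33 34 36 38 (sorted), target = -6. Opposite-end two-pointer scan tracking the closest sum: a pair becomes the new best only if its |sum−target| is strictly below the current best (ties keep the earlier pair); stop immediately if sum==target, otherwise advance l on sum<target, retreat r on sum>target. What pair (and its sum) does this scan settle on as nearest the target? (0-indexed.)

[0,17] -11+38=27 d=33 * → r--
[0,16] -11+36=25 d=31 * → r--
[0,15] -11+34=23 d=29 * → r--
[0,14] -11+33=22 d=28 * → r--
[0,13] -11+28=17 d=23 * → r--
[0,12] -11+25=14 d=20 * → r--
[0,11] -11+18=7 d=13 * → r--
[0,10] -11+17=6 d=12 * → r--
[0,9] -11+14=3 d=9 * → r--
[0,8] -11+11=0 d=6 * → r--
[0,7] -11+7=-4 d=2 * → r--
[0,6] -11+6=-5 d=1 * → r--
[0,5] -11+5=-6 d=0 * → stop

pair (-11, 5) with sum -6 (|Δ|=0)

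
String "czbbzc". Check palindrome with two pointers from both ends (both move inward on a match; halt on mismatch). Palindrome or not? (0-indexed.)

[0,5] 'c'=='c' → l++,r--
[1,4] 'z'=='z' → l++,r--
[2,3] 'b'=='b' → l++,r--

palindrome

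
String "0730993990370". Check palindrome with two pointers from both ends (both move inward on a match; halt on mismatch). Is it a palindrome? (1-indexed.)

palindrome

l=1 r=13: '0'=='0', l++,r--
l=2 r=12: '7'=='7', l++,r--
l=3 r=11: '3'=='3', l++,r--
l=4 r=10: '0'=='0', l++,r--
l=5 r=9: '9'=='9', l++,r--
l=6 r=8: '9'=='9', l++,r--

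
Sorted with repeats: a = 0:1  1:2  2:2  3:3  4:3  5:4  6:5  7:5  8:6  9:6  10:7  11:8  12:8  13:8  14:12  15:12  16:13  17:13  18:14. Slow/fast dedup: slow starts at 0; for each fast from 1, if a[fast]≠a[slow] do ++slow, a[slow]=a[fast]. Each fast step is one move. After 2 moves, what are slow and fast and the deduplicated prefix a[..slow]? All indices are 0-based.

(s=0,f=1) a[fast]=2≠a[slow]=1 write a[1]=2 → slow++,fast++
(s=1,f=2) a[fast]=2=a[slow] dup → fast++

slow=1, fast=3, prefix=[1, 2]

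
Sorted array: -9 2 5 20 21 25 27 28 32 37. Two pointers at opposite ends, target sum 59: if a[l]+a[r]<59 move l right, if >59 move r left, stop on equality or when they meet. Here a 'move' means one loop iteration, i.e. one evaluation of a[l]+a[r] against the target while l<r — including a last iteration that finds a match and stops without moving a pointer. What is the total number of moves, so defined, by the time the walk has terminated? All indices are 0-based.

l=0 r=9: -9+37=28 <59, l++
l=1 r=9: 2+37=39 <59, l++
l=2 r=9: 5+37=42 <59, l++
l=3 r=9: 20+37=57 <59, l++
l=4 r=9: 21+37=58 <59, l++
l=5 r=9: 25+37=62 >59, r--
l=5 r=8: 25+32=57 <59, l++
l=6 r=8: 27+32=59, found

8 moves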